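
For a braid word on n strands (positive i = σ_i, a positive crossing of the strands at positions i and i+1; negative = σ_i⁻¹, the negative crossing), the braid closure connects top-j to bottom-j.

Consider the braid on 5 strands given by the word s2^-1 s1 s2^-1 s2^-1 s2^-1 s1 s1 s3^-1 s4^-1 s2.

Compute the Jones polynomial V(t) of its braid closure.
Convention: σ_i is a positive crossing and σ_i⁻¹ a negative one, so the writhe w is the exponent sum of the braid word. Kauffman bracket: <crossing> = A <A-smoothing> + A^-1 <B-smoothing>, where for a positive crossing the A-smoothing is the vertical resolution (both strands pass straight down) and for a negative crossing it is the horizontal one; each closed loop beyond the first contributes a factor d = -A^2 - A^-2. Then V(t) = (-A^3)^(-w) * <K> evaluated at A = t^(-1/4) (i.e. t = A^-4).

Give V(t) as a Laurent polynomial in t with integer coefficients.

The presented braid s2^-1 s1 s2^-1 s2^-1 s2^-1 s1 s1 s3^-1 s4^-1 s2 on 5 strands reduces by inverse Markov moves (closure unchanged at each step):
  Deconjugate: the word is γ·β·γ⁻¹ with γ = s2^-1 (prefix) and γ⁻¹ = s2 (suffix); strip both.
  Destabilize: the word has the form β·s4^-1 where s4^-1 occurs only as the final letter (β ∈ B_4); drop it and the last strand → 4 strands.
  Destabilize: the word has the form β·s3^-1 where s3^-1 occurs only as the final letter (β ∈ B_3); drop it and the last strand → 3 strands.
Reduced to β = s1 s2^-1 s2^-1 s2^-1 s1 s1 on 3 strands, 6 crossings.
Compute on β:
Braid: s1 s2^-1 s2^-1 s2^-1 s1 s1 on 3 strands, 6 crossings.
Writhe w = (#positive) - (#negative) = 3 - 3 = 0.
Enumerate smoothing states for the bracket polynomial. There are 2^6 = 64 states.
For each crossing: s=0 is the vertical smoothing, s=1 horizontal. Crossing k contributes A^(sign_k * (1 - 2*s_k)); loop factor d = -A^2 - A^-2.
Tabulate the states by total A-exponent and number of loops L (A-exp: L × count):
  A^6: L=4 ×1
  A^4: L=3 ×6
  A^2: L=2 ×12, L=4 ×3
  A^0: L=1 ×9, L=3 ×10, L=5 ×1
  A^-2: L=2 ×12, L=4 ×3
  A^-4: L=3 ×6
  A^-6: L=4 ×1
Each group contributes A^e * Σ count * d^(L-1):
Powers of d = -A^2 - A^-2: d^2 = A^4 + 2 + A^-4; d^3 = -A^6 - 3*A^2 - 3*A^-2 - A^-6; d^4 = A^8 + 4*A^4 + 6 + 4*A^-4 + A^-8.
  A^6 * (d^3) = -A^12 - 3*A^8 - 3*A^4 - 1
  A^4 * (6*d^2) = 6*A^8 + 12*A^4 + 6
  A^2 * (12*d + 3*d^3) = -3*A^8 - 21*A^4 - 21 - 3*A^-4
  A^0 * (9 + 10*d^2 + d^4) = A^8 + 14*A^4 + 35 + 14*A^-4 + A^-8
  A^-2 * (12*d + 3*d^3) = -3*A^4 - 21 - 21*A^-4 - 3*A^-8
  A^-4 * (6*d^2) = 6 + 12*A^-4 + 6*A^-8
  A^-6 * (d^3) = -1 - 3*A^-4 - 3*A^-8 - A^-12
Summing the groups: <K> = -A^12 + A^8 - A^4 + 3 - A^-4 + A^-8 - A^-12
Normalise by the writhe: (-A^3)^(-w) = (-A^3)^(0) = 1, so f(A) = 1 * <K> = -A^12 + A^8 - A^4 + 3 - A^-4 + A^-8 - A^-12.
Substitute A = t^(-1/4), i.e. A^e → t^(-e/4): V(t) = -t^3 + t^2 - t + 3 - t^-1 + t^-2 - t^-3

Answer: -t^3 + t^2 - t + 3 - t^-1 + t^-2 - t^-3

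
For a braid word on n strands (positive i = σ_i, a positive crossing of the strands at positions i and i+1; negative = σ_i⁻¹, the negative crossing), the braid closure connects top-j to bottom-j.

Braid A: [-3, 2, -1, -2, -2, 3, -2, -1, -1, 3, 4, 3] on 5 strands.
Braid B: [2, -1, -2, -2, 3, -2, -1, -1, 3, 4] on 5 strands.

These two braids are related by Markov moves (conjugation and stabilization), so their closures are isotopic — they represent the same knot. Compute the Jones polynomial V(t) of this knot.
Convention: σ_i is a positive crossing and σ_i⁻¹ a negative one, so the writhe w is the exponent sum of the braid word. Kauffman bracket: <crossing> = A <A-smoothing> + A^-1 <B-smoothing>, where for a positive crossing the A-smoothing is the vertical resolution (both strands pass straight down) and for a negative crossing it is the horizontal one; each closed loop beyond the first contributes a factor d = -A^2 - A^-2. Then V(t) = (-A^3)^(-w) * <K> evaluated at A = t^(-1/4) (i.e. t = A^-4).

Markov-equivalent braids have isotopic closures, hence identical knot invariants. Strip the Markov moves from each word to reach a common short braid β, then compute V(t) once on β.
Braid A: s3^-1 s2 s1^-1 s2^-1 s2^-1 s3 s2^-1 s1^-1 s1^-1 s3 s4 s3 on 5 strands reduces by inverse Markov moves (closure unchanged at each step):
  Deconjugate: the word is γ·β·γ⁻¹ with γ = s3^-1 (prefix) and γ⁻¹ = s3 (suffix); strip both.
  Destabilize: the word has the form β·s4 where s4 occurs only as the final letter (β ∈ B_4); drop it and the last strand → 4 strands.
Reduced to β = s2 s1^-1 s2^-1 s2^-1 s3 s2^-1 s1^-1 s1^-1 s3 on 4 strands, 9 crossings.
Braid B: s2 s1^-1 s2^-1 s2^-1 s3 s2^-1 s1^-1 s1^-1 s3 s4 on 5 strands reduces by inverse Markov moves (closure unchanged at each step):
  Destabilize: the word has the form β·s4 where s4 occurs only as the final letter (β ∈ B_4); drop it and the last strand → 4 strands.
Reduced to β = s2 s1^-1 s2^-1 s2^-1 s3 s2^-1 s1^-1 s1^-1 s3 on 4 strands, 9 crossings.
Both give the same β = s2 s1^-1 s2^-1 s2^-1 s3 s2^-1 s1^-1 s1^-1 s3 on 4 strands, so one state sum suffices:
Braid: s2 s1^-1 s2^-1 s2^-1 s3 s2^-1 s1^-1 s1^-1 s3 on 4 strands, 9 crossings.
Writhe w = (#positive) - (#negative) = 3 - 6 = -3.
Computing the Kauffman bracket via state sum. There are 2^9 = 512 states.
For each crossing: s=0 is the vertical smoothing, s=1 horizontal. Crossing k contributes A^(sign_k * (1 - 2*s_k)); loop factor d = -A^2 - A^-2.
Tabulate the states by total A-exponent and number of loops L (A-exp: L × count):
  A^9: L=6 ×1
  A^7: L=5 ×9
  A^5: L=4 ×35, L=6 ×1
  A^3: L=3 ×73, L=5 ×11
  A^1: L=2 ×82, L=4 ×43, L=6 ×1
  A^-1: L=1 ×40, L=3 ×79, L=5 ×7
  A^-3: L=2 ×63, L=4 ×21
  A^-5: L=1 ×9, L=3 ×26, L=5 ×1
  A^-7: L=2 ×6, L=4 ×3
  A^-9: L=3 ×1
Each group contributes A^e * Σ count * d^(L-1):
Powers of d = -A^2 - A^-2: d^2 = A^4 + 2 + A^-4; d^3 = -A^6 - 3*A^2 - 3*A^-2 - A^-6; d^4 = A^8 + 4*A^4 + 6 + 4*A^-4 + A^-8; d^5 = -A^10 - 5*A^6 - 10*A^2 - 10*A^-2 - 5*A^-6 - A^-10.
  A^9 * (d^5) = -A^19 - 5*A^15 - 10*A^11 - 10*A^7 - 5*A^3 - A^-1
  A^7 * (9*d^4) = 9*A^15 + 36*A^11 + 54*A^7 + 36*A^3 + 9*A^-1
  A^5 * (35*d^3 + d^5) = -A^15 - 40*A^11 - 115*A^7 - 115*A^3 - 40*A^-1 - A^-5
  A^3 * (73*d^2 + 11*d^4) = 11*A^11 + 117*A^7 + 212*A^3 + 117*A^-1 + 11*A^-5
  A^1 * (82*d + 43*d^3 + d^5) = -A^11 - 48*A^7 - 221*A^3 - 221*A^-1 - 48*A^-5 - A^-9
  A^-1 * (40 + 79*d^2 + 7*d^4) = 7*A^7 + 107*A^3 + 240*A^-1 + 107*A^-5 + 7*A^-9
  A^-3 * (63*d + 21*d^3) = -21*A^3 - 126*A^-1 - 126*A^-5 - 21*A^-9
  A^-5 * (9 + 26*d^2 + d^4) = A^3 + 30*A^-1 + 67*A^-5 + 30*A^-9 + A^-13
  A^-7 * (6*d + 3*d^3) = -3*A^-1 - 15*A^-5 - 15*A^-9 - 3*A^-13
  A^-9 * (d^2) = A^-5 + 2*A^-9 + A^-13
Summing the groups: <K> = -A^19 + 3*A^15 - 4*A^11 + 5*A^7 - 6*A^3 + 5*A^-1 - 4*A^-5 + 2*A^-9 - A^-13
Normalise by the writhe: (-A^3)^(-w) = (-A^3)^(3) = -A^9, so f(A) = -A^9 * <K> = A^28 - 3*A^24 + 4*A^20 - 5*A^16 + 6*A^12 - 5*A^8 + 4*A^4 - 2 + A^-4.
Substitute A = t^(-1/4), i.e. A^e → t^(-e/4): V(t) = t - 2 + 4*t^-1 - 5*t^-2 + 6*t^-3 - 5*t^-4 + 4*t^-5 - 3*t^-6 + t^-7

Answer: t - 2 + 4*t^-1 - 5*t^-2 + 6*t^-3 - 5*t^-4 + 4*t^-5 - 3*t^-6 + t^-7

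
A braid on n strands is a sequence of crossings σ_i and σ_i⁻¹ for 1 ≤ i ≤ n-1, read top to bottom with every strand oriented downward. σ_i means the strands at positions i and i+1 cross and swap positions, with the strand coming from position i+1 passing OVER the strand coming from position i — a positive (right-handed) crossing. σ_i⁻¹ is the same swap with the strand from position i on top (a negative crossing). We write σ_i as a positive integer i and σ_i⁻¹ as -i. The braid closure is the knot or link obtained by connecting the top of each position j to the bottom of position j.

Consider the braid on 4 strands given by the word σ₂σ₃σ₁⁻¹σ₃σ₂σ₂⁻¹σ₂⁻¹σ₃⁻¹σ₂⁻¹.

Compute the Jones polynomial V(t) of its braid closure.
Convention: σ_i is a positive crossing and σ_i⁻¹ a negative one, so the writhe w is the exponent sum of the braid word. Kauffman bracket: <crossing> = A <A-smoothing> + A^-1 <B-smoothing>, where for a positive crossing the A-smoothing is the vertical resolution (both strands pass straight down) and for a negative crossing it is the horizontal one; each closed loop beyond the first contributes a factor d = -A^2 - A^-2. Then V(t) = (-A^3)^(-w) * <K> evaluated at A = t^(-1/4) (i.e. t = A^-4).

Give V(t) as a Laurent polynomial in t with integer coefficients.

The presented braid s2 s3 s1^-1 s3 s2 s2^-1 s2^-1 s3^-1 s2^-1 on 4 strands reduces by inverse Markov moves (closure unchanged at each step):
  Deconjugate: the word is γ·β·γ⁻¹ with γ = s2 s3 (prefix) and γ⁻¹ = s3^-1 s2^-1 (suffix); strip both.
Reduced to β = s1^-1 s3 s2 s2^-1 s2^-1 on 4 strands, 5 crossings.
Compute on β:
First cancel adjacent σ_i σ_i⁻¹ pairs (Reidemeister II — same braid, same closure): s1^-1 s3 s2 s2^-1 s2^-1 → s1^-1 s3 s2^-1.
Braid: s1^-1 s3 s2^-1 on 4 strands, 3 crossings.
Writhe w = (#positive) - (#negative) = 1 - 2 = -1.
Enumerate smoothing states for the bracket polynomial. There are 2^3 = 8 states.
For each crossing: s=0 is the vertical smoothing, s=1 horizontal. Crossing k contributes A^(sign_k * (1 - 2*s_k)); loop factor d = -A^2 - A^-2.
  state 000: A-exp=-1, loops=4, term = A^-1 * d^3
  state 001: A-exp=+1, loops=3, term = A^1 * d^2
  state 010: A-exp=-3, loops=3, term = A^-3 * d^2
  state 011: A-exp=-1, loops=2, term = A^-1 * d^1
  state 100: A-exp=+1, loops=3, term = A^1 * d^2
  state 101: A-exp=+3, loops=2, term = A^3 * d^1
  state 110: A-exp=-1, loops=2, term = A^-1 * d^1
  state 111: A-exp=+1, loops=1, term = A^1 * d^0
Collect the terms by A-exponent (count of states per loop number):
Powers of d = -A^2 - A^-2: d^2 = A^4 + 2 + A^-4; d^3 = -A^6 - 3*A^2 - 3*A^-2 - A^-6.
  A^3 * (d) = -A^5 - A
  A^1 * (1 + 2*d^2) = 2*A^5 + 5*A + 2*A^-3
  A^-1 * (2*d + d^3) = -A^5 - 5*A - 5*A^-3 - A^-7
  A^-3 * (d^2) = A + 2*A^-3 + A^-7
Summing the groups: <K> = -A^-3
Normalise by the writhe: (-A^3)^(-w) = (-A^3)^(1) = -A^3, so f(A) = -A^3 * <K> = 1.
Substitute A = t^(-1/4), i.e. A^e → t^(-e/4): V(t) = 1

Answer: 1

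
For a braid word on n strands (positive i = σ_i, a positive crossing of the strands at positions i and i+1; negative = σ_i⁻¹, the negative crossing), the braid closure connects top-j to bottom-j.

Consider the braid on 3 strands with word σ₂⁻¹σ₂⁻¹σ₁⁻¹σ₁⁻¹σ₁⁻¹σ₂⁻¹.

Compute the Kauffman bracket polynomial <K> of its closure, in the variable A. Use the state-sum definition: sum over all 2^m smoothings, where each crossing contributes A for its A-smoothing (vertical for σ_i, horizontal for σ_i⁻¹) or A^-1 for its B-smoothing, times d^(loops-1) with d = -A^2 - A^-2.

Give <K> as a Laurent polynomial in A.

A^14 - 2*A^10 + A^6 - 2*A^2 + 2*A^-2 + A^-10

Derivation:
Braid: s2^-1 s2^-1 s1^-1 s1^-1 s1^-1 s2^-1 on 3 strands, 6 crossings.
Writhe w = (#positive) - (#negative) = 0 - 6 = -6.
State-sum expansion of <K>. There are 2^6 = 64 states.
Smooth each crossing (0=||, 1=⌣⌢); contribution A^(Σ sign_k(1-2s_k)) * d^(L-1).
Tabulate the states by total A-exponent and number of loops L (A-exp: L × count):
  A^6: L=5 ×1
  A^4: L=4 ×6
  A^2: L=3 ×15
  A^0: L=2 ×18, L=4 ×2
  A^-2: L=1 ×9, L=3 ×6
  A^-4: L=2 ×6
  A^-6: L=3 ×1
Each group contributes A^e * Σ count * d^(L-1):
Powers of d = -A^2 - A^-2: d^2 = A^4 + 2 + A^-4; d^3 = -A^6 - 3*A^2 - 3*A^-2 - A^-6; d^4 = A^8 + 4*A^4 + 6 + 4*A^-4 + A^-8.
  A^6 * (d^4) = A^14 + 4*A^10 + 6*A^6 + 4*A^2 + A^-2
  A^4 * (6*d^3) = -6*A^10 - 18*A^6 - 18*A^2 - 6*A^-2
  A^2 * (15*d^2) = 15*A^6 + 30*A^2 + 15*A^-2
  A^0 * (18*d + 2*d^3) = -2*A^6 - 24*A^2 - 24*A^-2 - 2*A^-6
  A^-2 * (9 + 6*d^2) = 6*A^2 + 21*A^-2 + 6*A^-6
  A^-4 * (6*d) = -6*A^-2 - 6*A^-6
  A^-6 * (d^2) = A^-2 + 2*A^-6 + A^-10
Summing the groups: <K> = A^14 - 2*A^10 + A^6 - 2*A^2 + 2*A^-2 + A^-10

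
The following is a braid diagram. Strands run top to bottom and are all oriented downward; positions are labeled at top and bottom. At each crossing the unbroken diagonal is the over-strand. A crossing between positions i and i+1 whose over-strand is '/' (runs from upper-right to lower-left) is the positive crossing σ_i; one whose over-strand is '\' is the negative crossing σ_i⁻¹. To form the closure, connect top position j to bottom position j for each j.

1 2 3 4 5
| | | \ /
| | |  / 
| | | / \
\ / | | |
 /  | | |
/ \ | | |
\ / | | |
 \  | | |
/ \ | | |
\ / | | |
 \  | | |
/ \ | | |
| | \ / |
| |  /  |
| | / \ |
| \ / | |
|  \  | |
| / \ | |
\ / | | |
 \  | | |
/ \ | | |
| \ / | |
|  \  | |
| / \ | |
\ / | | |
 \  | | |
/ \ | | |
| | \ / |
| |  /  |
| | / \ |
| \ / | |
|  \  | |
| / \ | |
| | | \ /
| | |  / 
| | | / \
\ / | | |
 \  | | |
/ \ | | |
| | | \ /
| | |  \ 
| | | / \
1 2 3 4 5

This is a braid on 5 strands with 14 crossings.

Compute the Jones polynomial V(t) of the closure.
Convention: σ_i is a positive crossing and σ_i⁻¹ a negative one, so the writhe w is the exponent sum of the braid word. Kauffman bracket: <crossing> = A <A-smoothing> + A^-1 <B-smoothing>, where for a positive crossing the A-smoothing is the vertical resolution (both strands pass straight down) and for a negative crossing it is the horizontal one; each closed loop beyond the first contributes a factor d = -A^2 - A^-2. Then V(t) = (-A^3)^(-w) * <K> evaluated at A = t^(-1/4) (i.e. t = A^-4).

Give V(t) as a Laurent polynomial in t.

Reading the diagram top to bottom ('/'-over between positions i,i+1 = s_i, '\'-over = s_i^-1): braid word = s4 s1 s1^-1 s1^-1 s3 s2^-1 s1^-1 s2^-1 s1^-1 s3 s2^-1 s4 s1^-1 s4^-1.
The presented braid s4 s1 s1^-1 s1^-1 s3 s2^-1 s1^-1 s2^-1 s1^-1 s3 s2^-1 s4 s1^-1 s4^-1 on 5 strands reduces by inverse Markov moves (closure unchanged at each step):
  Deconjugate: the word is γ·β·γ⁻¹ with γ = s4 (prefix) and γ⁻¹ = s4^-1 (suffix); strip both.
  Deconjugate: the word is γ·β·γ⁻¹ with γ = s1 (prefix) and γ⁻¹ = s1^-1 (suffix); strip both.
  Destabilize: the word has the form β·s4 where s4 occurs only as the final letter (β ∈ B_4); drop it and the last strand → 4 strands.
Reduced to β = s1^-1 s1^-1 s3 s2^-1 s1^-1 s2^-1 s1^-1 s3 s2^-1 on 4 strands, 9 crossings.
Compute on β:
Braid: s1^-1 s1^-1 s3 s2^-1 s1^-1 s2^-1 s1^-1 s3 s2^-1 on 4 strands, 9 crossings.
Writhe w = (#positive) - (#negative) = 2 - 7 = -5.
State-sum expansion of <K>. There are 2^9 = 512 states.
For each crossing: s=0 is the vertical smoothing, s=1 horizontal. Crossing k contributes A^(sign_k * (1 - 2*s_k)); loop factor d = -A^2 - A^-2.
Tabulate the states by total A-exponent and number of loops L (A-exp: L × count):
  A^9: L=3 ×1
  A^7: L=2 ×4, L=4 ×5
  A^5: L=1 ×4, L=3 ×26, L=5 ×6
  A^3: L=2 ×43, L=4 ×40, L=6 ×1
  A^1: L=1 ×23, L=3 ×92, L=5 ×11
  A^-1: L=2 ×91, L=4 ×34, L=6 ×1
  A^-3: L=1 ×32, L=3 ×48, L=5 ×4
  A^-5: L=2 ×28, L=4 ×8
  A^-7: L=3 ×9
  A^-9: L=4 ×1
Each group contributes A^e * Σ count * d^(L-1):
Powers of d = -A^2 - A^-2: d^2 = A^4 + 2 + A^-4; d^3 = -A^6 - 3*A^2 - 3*A^-2 - A^-6; d^4 = A^8 + 4*A^4 + 6 + 4*A^-4 + A^-8; d^5 = -A^10 - 5*A^6 - 10*A^2 - 10*A^-2 - 5*A^-6 - A^-10.
  A^9 * (d^2) = A^13 + 2*A^9 + A^5
  A^7 * (4*d + 5*d^3) = -5*A^13 - 19*A^9 - 19*A^5 - 5*A
  A^5 * (4 + 26*d^2 + 6*d^4) = 6*A^13 + 50*A^9 + 92*A^5 + 50*A + 6*A^-3
  A^3 * (43*d + 40*d^3 + d^5) = -A^13 - 45*A^9 - 173*A^5 - 173*A - 45*A^-3 - A^-7
  A^1 * (23 + 92*d^2 + 11*d^4) = 11*A^9 + 136*A^5 + 273*A + 136*A^-3 + 11*A^-7
  A^-1 * (91*d + 34*d^3 + d^5) = -A^9 - 39*A^5 - 203*A - 203*A^-3 - 39*A^-7 - A^-11
  A^-3 * (32 + 48*d^2 + 4*d^4) = 4*A^5 + 64*A + 152*A^-3 + 64*A^-7 + 4*A^-11
  A^-5 * (28*d + 8*d^3) = -8*A - 52*A^-3 - 52*A^-7 - 8*A^-11
  A^-7 * (9*d^2) = 9*A^-3 + 18*A^-7 + 9*A^-11
  A^-9 * (d^3) = -A^-3 - 3*A^-7 - 3*A^-11 - A^-15
Summing the groups: <K> = A^13 - 2*A^9 + 2*A^5 - 2*A + 2*A^-3 - 2*A^-7 + A^-11 - A^-15
Normalise by the writhe: (-A^3)^(-w) = (-A^3)^(5) = -A^15, so f(A) = -A^15 * <K> = -A^28 + 2*A^24 - 2*A^20 + 2*A^16 - 2*A^12 + 2*A^8 - A^4 + 1.
Substitute A = t^(-1/4), i.e. A^e → t^(-e/4): V(t) = 1 - t^-1 + 2*t^-2 - 2*t^-3 + 2*t^-4 - 2*t^-5 + 2*t^-6 - t^-7

Answer: 1 - t^-1 + 2*t^-2 - 2*t^-3 + 2*t^-4 - 2*t^-5 + 2*t^-6 - t^-7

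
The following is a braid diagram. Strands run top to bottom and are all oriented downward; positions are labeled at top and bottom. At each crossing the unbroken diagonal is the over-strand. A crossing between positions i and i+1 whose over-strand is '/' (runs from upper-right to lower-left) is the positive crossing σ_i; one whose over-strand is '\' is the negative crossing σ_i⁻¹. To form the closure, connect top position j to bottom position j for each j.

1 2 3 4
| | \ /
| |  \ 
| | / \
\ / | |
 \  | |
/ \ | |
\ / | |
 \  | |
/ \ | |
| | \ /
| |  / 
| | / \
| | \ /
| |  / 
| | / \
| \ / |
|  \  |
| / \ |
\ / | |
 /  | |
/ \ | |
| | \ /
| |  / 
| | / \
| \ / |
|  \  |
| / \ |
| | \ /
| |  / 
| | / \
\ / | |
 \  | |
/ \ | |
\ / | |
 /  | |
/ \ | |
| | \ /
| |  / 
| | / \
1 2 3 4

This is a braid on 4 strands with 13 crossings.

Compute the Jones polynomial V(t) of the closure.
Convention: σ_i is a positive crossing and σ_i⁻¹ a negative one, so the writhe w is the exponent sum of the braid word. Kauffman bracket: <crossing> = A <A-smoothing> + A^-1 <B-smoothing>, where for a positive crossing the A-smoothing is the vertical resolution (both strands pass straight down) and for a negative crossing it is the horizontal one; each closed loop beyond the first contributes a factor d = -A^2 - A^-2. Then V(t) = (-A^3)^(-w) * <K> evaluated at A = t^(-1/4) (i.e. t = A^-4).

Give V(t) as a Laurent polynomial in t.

t^5 - 2*t^4 + 3*t^3 - 3*t^2 + 3*t - 3 + 2*t^-1 - t^-2 + t^-3

Derivation:
Reading the diagram top to bottom ('/'-over between positions i,i+1 = s_i, '\'-over = s_i^-1): braid word = s3^-1 s1^-1 s1^-1 s3 s3 s2^-1 s1 s3 s2^-1 s3 s1^-1 s1 s3.
The presented braid s3^-1 s1^-1 s1^-1 s3 s3 s2^-1 s1 s3 s2^-1 s3 s1^-1 s1 s3 on 4 strands reduces by inverse Markov moves (closure unchanged at each step):
  Deconjugate: the word is γ·β·γ⁻¹ with γ = s3^-1 (prefix) and γ⁻¹ = s3 (suffix); strip both.
  Deconjugate: the word is γ·β·γ⁻¹ with γ = s1^-1 (prefix) and γ⁻¹ = s1 (suffix); strip both.
Reduced to β = s1^-1 s3 s3 s2^-1 s1 s3 s2^-1 s3 s1^-1 on 4 strands, 9 crossings.
Compute on β:
Braid: s1^-1 s3 s3 s2^-1 s1 s3 s2^-1 s3 s1^-1 on 4 strands, 9 crossings.
Writhe w = (#positive) - (#negative) = 5 - 4 = 1.
Computing the Kauffman bracket via state sum. There are 2^9 = 512 states.
Smooth each crossing (0=||, 1=⌣⌢); contribution A^(Σ sign_k(1-2s_k)) * d^(L-1).
Tabulate the states by total A-exponent and number of loops L (A-exp: L × count):
  A^9: L=4 ×1
  A^7: L=3 ×9
  A^5: L=2 ×29, L=4 ×7
  A^3: L=1 ×30, L=3 ×52, L=5 ×2
  A^1: L=2 ×83, L=4 ×43
  A^-1: L=1 ×11, L=3 ×93, L=5 ×22
  A^-3: L=2 ×19, L=4 ×58, L=6 ×7
  A^-5: L=3 ×15, L=5 ×20, L=7 ×1
  A^-7: L=4 ×6, L=6 ×3
  A^-9: L=5 ×1
Each group contributes A^e * Σ count * d^(L-1):
Powers of d = -A^2 - A^-2: d^2 = A^4 + 2 + A^-4; d^3 = -A^6 - 3*A^2 - 3*A^-2 - A^-6; d^4 = A^8 + 4*A^4 + 6 + 4*A^-4 + A^-8; d^5 = -A^10 - 5*A^6 - 10*A^2 - 10*A^-2 - 5*A^-6 - A^-10; d^6 = A^12 + 6*A^8 + 15*A^4 + 20 + 15*A^-4 + 6*A^-8 + A^-12.
  A^9 * (d^3) = -A^15 - 3*A^11 - 3*A^7 - A^3
  A^7 * (9*d^2) = 9*A^11 + 18*A^7 + 9*A^3
  A^5 * (29*d + 7*d^3) = -7*A^11 - 50*A^7 - 50*A^3 - 7*A^-1
  A^3 * (30 + 52*d^2 + 2*d^4) = 2*A^11 + 60*A^7 + 146*A^3 + 60*A^-1 + 2*A^-5
  A^1 * (83*d + 43*d^3) = -43*A^7 - 212*A^3 - 212*A^-1 - 43*A^-5
  A^-1 * (11 + 93*d^2 + 22*d^4) = 22*A^7 + 181*A^3 + 329*A^-1 + 181*A^-5 + 22*A^-9
  A^-3 * (19*d + 58*d^3 + 7*d^5) = -7*A^7 - 93*A^3 - 263*A^-1 - 263*A^-5 - 93*A^-9 - 7*A^-13
  A^-5 * (15*d^2 + 20*d^4 + d^6) = A^7 + 26*A^3 + 110*A^-1 + 170*A^-5 + 110*A^-9 + 26*A^-13 + A^-17
  A^-7 * (6*d^3 + 3*d^5) = -3*A^3 - 21*A^-1 - 48*A^-5 - 48*A^-9 - 21*A^-13 - 3*A^-17
  A^-9 * (d^4) = A^-1 + 4*A^-5 + 6*A^-9 + 4*A^-13 + A^-17
Summing the groups: <K> = -A^15 + A^11 - 2*A^7 + 3*A^3 - 3*A^-1 + 3*A^-5 - 3*A^-9 + 2*A^-13 - A^-17
Normalise by the writhe: (-A^3)^(-w) = (-A^3)^(-1) = -A^-3, so f(A) = -A^-3 * <K> = A^12 - A^8 + 2*A^4 - 3 + 3*A^-4 - 3*A^-8 + 3*A^-12 - 2*A^-16 + A^-20.
Substitute A = t^(-1/4), i.e. A^e → t^(-e/4): V(t) = t^5 - 2*t^4 + 3*t^3 - 3*t^2 + 3*t - 3 + 2*t^-1 - t^-2 + t^-3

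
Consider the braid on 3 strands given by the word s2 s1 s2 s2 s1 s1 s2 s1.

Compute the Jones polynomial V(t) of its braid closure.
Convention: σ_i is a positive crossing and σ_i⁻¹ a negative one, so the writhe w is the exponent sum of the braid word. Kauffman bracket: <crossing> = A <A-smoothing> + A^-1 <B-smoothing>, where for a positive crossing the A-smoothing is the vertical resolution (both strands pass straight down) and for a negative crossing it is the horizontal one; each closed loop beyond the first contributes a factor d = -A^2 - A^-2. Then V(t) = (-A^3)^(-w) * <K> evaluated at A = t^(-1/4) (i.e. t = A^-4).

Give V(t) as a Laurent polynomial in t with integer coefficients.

Braid: s2 s1 s2 s2 s1 s1 s2 s1 on 3 strands, 8 crossings.
Writhe w = (#positive) - (#negative) = 8 - 0 = 8.
Computing the Kauffman bracket via state sum. There are 2^8 = 256 states.
Smooth each crossing (0=||, 1=⌣⌢); contribution A^(Σ sign_k(1-2s_k)) * d^(L-1).
Tabulate the states by total A-exponent and number of loops L (A-exp: L × count):
  A^8: L=3 ×1
  A^6: L=2 ×8
  A^4: L=1 ×16, L=3 ×12
  A^2: L=2 ×48, L=4 ×8
  A^0: L=1 ×17, L=3 ×51, L=5 ×2
  A^-2: L=2 ×34, L=4 ×22
  A^-4: L=1 ×4, L=3 ×21, L=5 ×3
  A^-6: L=2 ×4, L=4 ×4
  A^-8: L=3 ×1
Each group contributes A^e * Σ count * d^(L-1):
Powers of d = -A^2 - A^-2: d^2 = A^4 + 2 + A^-4; d^3 = -A^6 - 3*A^2 - 3*A^-2 - A^-6; d^4 = A^8 + 4*A^4 + 6 + 4*A^-4 + A^-8.
  A^8 * (d^2) = A^12 + 2*A^8 + A^4
  A^6 * (8*d) = -8*A^8 - 8*A^4
  A^4 * (16 + 12*d^2) = 12*A^8 + 40*A^4 + 12
  A^2 * (48*d + 8*d^3) = -8*A^8 - 72*A^4 - 72 - 8*A^-4
  A^0 * (17 + 51*d^2 + 2*d^4) = 2*A^8 + 59*A^4 + 131 + 59*A^-4 + 2*A^-8
  A^-2 * (34*d + 22*d^3) = -22*A^4 - 100 - 100*A^-4 - 22*A^-8
  A^-4 * (4 + 21*d^2 + 3*d^4) = 3*A^4 + 33 + 64*A^-4 + 33*A^-8 + 3*A^-12
  A^-6 * (4*d + 4*d^3) = -4 - 16*A^-4 - 16*A^-8 - 4*A^-12
  A^-8 * (d^2) = A^-4 + 2*A^-8 + A^-12
Summing the groups: <K> = A^12 + A^4 - A^-8
Normalise by the writhe: (-A^3)^(-w) = (-A^3)^(-8) = A^-24, so f(A) = A^-24 * <K> = A^-12 + A^-20 - A^-32.
Substitute A = t^(-1/4), i.e. A^e → t^(-e/4): V(t) = -t^8 + t^5 + t^3

Answer: -t^8 + t^5 + t^3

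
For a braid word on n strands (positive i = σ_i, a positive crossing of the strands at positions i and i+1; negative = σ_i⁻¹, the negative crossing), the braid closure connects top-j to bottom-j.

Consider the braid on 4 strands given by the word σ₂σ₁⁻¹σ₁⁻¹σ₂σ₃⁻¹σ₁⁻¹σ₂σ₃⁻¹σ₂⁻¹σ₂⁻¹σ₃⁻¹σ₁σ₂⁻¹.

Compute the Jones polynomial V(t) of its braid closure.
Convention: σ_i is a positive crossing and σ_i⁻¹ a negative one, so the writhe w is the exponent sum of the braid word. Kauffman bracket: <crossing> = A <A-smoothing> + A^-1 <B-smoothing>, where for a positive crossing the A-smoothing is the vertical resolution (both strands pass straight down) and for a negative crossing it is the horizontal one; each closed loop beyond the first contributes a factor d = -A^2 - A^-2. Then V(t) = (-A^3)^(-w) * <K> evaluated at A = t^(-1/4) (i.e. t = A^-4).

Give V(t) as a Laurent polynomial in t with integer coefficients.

2*t^-1 - 3*t^-2 + 4*t^-3 - 4*t^-4 + 4*t^-5 - 3*t^-6 + 2*t^-7 - t^-8

Derivation:
The presented braid s2 s1^-1 s1^-1 s2 s3^-1 s1^-1 s2 s3^-1 s2^-1 s2^-1 s3^-1 s1 s2^-1 on 4 strands reduces by inverse Markov moves (closure unchanged at each step):
  Deconjugate: the word is γ·β·γ⁻¹ with γ = s2 s1^-1 (prefix) and γ⁻¹ = s1 s2^-1 (suffix); strip both.
Reduced to β = s1^-1 s2 s3^-1 s1^-1 s2 s3^-1 s2^-1 s2^-1 s3^-1 on 4 strands, 9 crossings.
Compute on β:
Braid: s1^-1 s2 s3^-1 s1^-1 s2 s3^-1 s2^-1 s2^-1 s3^-1 on 4 strands, 9 crossings.
Writhe w = (#positive) - (#negative) = 2 - 7 = -5.
Enumerate smoothing states for the bracket polynomial. There are 2^9 = 512 states.
For each crossing: s=0 is the vertical smoothing, s=1 horizontal. Crossing k contributes A^(sign_k * (1 - 2*s_k)); loop factor d = -A^2 - A^-2.
Tabulate the states by total A-exponent and number of loops L (A-exp: L × count):
  A^9: L=5 ×1
  A^7: L=4 ×9
  A^5: L=3 ×33, L=5 ×3
  A^3: L=2 ×59, L=4 ×25
  A^1: L=1 ×42, L=3 ×80, L=5 ×4
  A^-1: L=2 ×93, L=4 ×33
  A^-3: L=1 ×19, L=3 ×58, L=5 ×7
  A^-5: L=2 ×19, L=4 ×16, L=6 ×1
  A^-7: L=3 ×7, L=5 ×2
  A^-9: L=4 ×1
Each group contributes A^e * Σ count * d^(L-1):
Powers of d = -A^2 - A^-2: d^2 = A^4 + 2 + A^-4; d^3 = -A^6 - 3*A^2 - 3*A^-2 - A^-6; d^4 = A^8 + 4*A^4 + 6 + 4*A^-4 + A^-8; d^5 = -A^10 - 5*A^6 - 10*A^2 - 10*A^-2 - 5*A^-6 - A^-10.
  A^9 * (d^4) = A^17 + 4*A^13 + 6*A^9 + 4*A^5 + A
  A^7 * (9*d^3) = -9*A^13 - 27*A^9 - 27*A^5 - 9*A
  A^5 * (33*d^2 + 3*d^4) = 3*A^13 + 45*A^9 + 84*A^5 + 45*A + 3*A^-3
  A^3 * (59*d + 25*d^3) = -25*A^9 - 134*A^5 - 134*A - 25*A^-3
  A^1 * (42 + 80*d^2 + 4*d^4) = 4*A^9 + 96*A^5 + 226*A + 96*A^-3 + 4*A^-7
  A^-1 * (93*d + 33*d^3) = -33*A^5 - 192*A - 192*A^-3 - 33*A^-7
  A^-3 * (19 + 58*d^2 + 7*d^4) = 7*A^5 + 86*A + 177*A^-3 + 86*A^-7 + 7*A^-11
  A^-5 * (19*d + 16*d^3 + d^5) = -A^5 - 21*A - 77*A^-3 - 77*A^-7 - 21*A^-11 - A^-15
  A^-7 * (7*d^2 + 2*d^4) = 2*A + 15*A^-3 + 26*A^-7 + 15*A^-11 + 2*A^-15
  A^-9 * (d^3) = -A^-3 - 3*A^-7 - 3*A^-11 - A^-15
Summing the groups: <K> = A^17 - 2*A^13 + 3*A^9 - 4*A^5 + 4*A - 4*A^-3 + 3*A^-7 - 2*A^-11
Normalise by the writhe: (-A^3)^(-w) = (-A^3)^(5) = -A^15, so f(A) = -A^15 * <K> = -A^32 + 2*A^28 - 3*A^24 + 4*A^20 - 4*A^16 + 4*A^12 - 3*A^8 + 2*A^4.
Substitute A = t^(-1/4), i.e. A^e → t^(-e/4): V(t) = 2*t^-1 - 3*t^-2 + 4*t^-3 - 4*t^-4 + 4*t^-5 - 3*t^-6 + 2*t^-7 - t^-8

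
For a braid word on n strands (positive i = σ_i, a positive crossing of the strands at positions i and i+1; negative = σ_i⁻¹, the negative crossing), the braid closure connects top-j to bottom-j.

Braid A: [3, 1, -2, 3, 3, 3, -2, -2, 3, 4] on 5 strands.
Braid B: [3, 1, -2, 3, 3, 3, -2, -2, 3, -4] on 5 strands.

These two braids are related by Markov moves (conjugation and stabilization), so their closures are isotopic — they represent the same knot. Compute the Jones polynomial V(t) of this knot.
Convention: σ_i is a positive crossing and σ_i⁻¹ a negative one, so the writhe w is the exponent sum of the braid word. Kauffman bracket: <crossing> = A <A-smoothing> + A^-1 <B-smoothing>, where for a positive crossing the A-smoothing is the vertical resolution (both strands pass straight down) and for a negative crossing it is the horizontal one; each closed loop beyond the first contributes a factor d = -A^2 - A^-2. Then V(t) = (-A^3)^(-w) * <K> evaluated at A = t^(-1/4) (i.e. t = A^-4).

-t^6 + 2*t^5 - 4*t^4 + 5*t^3 - 4*t^2 + 5*t - 3 + 2*t^-1 - t^-2

Derivation:
Markov-equivalent braids have isotopic closures, hence identical knot invariants. Strip the Markov moves from each word to reach a common short braid β, then compute V(t) once on β.
Braid A: s3 s1 s2^-1 s3 s3 s3 s2^-1 s2^-1 s3 s4 on 5 strands reduces by inverse Markov moves (closure unchanged at each step):
  Destabilize: the word has the form β·s4 where s4 occurs only as the final letter (β ∈ B_4); drop it and the last strand → 4 strands.
Reduced to β = s3 s1 s2^-1 s3 s3 s3 s2^-1 s2^-1 s3 on 4 strands, 9 crossings.
Braid B: s3 s1 s2^-1 s3 s3 s3 s2^-1 s2^-1 s3 s4^-1 on 5 strands reduces by inverse Markov moves (closure unchanged at each step):
  Destabilize: the word has the form β·s4^-1 where s4^-1 occurs only as the final letter (β ∈ B_4); drop it and the last strand → 4 strands.
Reduced to β = s3 s1 s2^-1 s3 s3 s3 s2^-1 s2^-1 s3 on 4 strands, 9 crossings.
Both give the same β = s3 s1 s2^-1 s3 s3 s3 s2^-1 s2^-1 s3 on 4 strands, so one state sum suffices:
Braid: s3 s1 s2^-1 s3 s3 s3 s2^-1 s2^-1 s3 on 4 strands, 9 crossings.
Writhe w = (#positive) - (#negative) = 6 - 3 = 3.
State-sum expansion of <K>. There are 2^9 = 512 states.
Each crossing splits two ways (0=vertical, 1=horizontal). The state's weight is A^(#A-smoothings - #B-smoothings) * d^(loops - 1).
Tabulate the states by total A-exponent and number of loops L (A-exp: L × count):
  A^9: L=5 ×1
  A^7: L=4 ×9
  A^5: L=3 ×32, L=5 ×4
  A^3: L=2 ×51, L=4 ×32, L=6 ×1
  A^1: L=1 ×27, L=3 ×81, L=5 ×18
  A^-1: L=2 ×53, L=4 ×67, L=6 ×6
  A^-3: L=3 ×50, L=5 ×33, L=7 ×1
  A^-5: L=4 ×27, L=6 ×9
  A^-7: L=5 ×8, L=7 ×1
  A^-9: L=6 ×1
Each group contributes A^e * Σ count * d^(L-1):
Powers of d = -A^2 - A^-2: d^2 = A^4 + 2 + A^-4; d^3 = -A^6 - 3*A^2 - 3*A^-2 - A^-6; d^4 = A^8 + 4*A^4 + 6 + 4*A^-4 + A^-8; d^5 = -A^10 - 5*A^6 - 10*A^2 - 10*A^-2 - 5*A^-6 - A^-10; d^6 = A^12 + 6*A^8 + 15*A^4 + 20 + 15*A^-4 + 6*A^-8 + A^-12.
  A^9 * (d^4) = A^17 + 4*A^13 + 6*A^9 + 4*A^5 + A
  A^7 * (9*d^3) = -9*A^13 - 27*A^9 - 27*A^5 - 9*A
  A^5 * (32*d^2 + 4*d^4) = 4*A^13 + 48*A^9 + 88*A^5 + 48*A + 4*A^-3
  A^3 * (51*d + 32*d^3 + d^5) = -A^13 - 37*A^9 - 157*A^5 - 157*A - 37*A^-3 - A^-7
  A^1 * (27 + 81*d^2 + 18*d^4) = 18*A^9 + 153*A^5 + 297*A + 153*A^-3 + 18*A^-7
  A^-1 * (53*d + 67*d^3 + 6*d^5) = -6*A^9 - 97*A^5 - 314*A - 314*A^-3 - 97*A^-7 - 6*A^-11
  A^-3 * (50*d^2 + 33*d^4 + d^6) = A^9 + 39*A^5 + 197*A + 318*A^-3 + 197*A^-7 + 39*A^-11 + A^-15
  A^-5 * (27*d^3 + 9*d^5) = -9*A^5 - 72*A - 171*A^-3 - 171*A^-7 - 72*A^-11 - 9*A^-15
  A^-7 * (8*d^4 + d^6) = A^5 + 14*A + 47*A^-3 + 68*A^-7 + 47*A^-11 + 14*A^-15 + A^-19
  A^-9 * (d^5) = -A - 5*A^-3 - 10*A^-7 - 10*A^-11 - 5*A^-15 - A^-19
Summing the groups: <K> = A^17 - 2*A^13 + 3*A^9 - 5*A^5 + 4*A - 5*A^-3 + 4*A^-7 - 2*A^-11 + A^-15
Normalise by the writhe: (-A^3)^(-w) = (-A^3)^(-3) = -A^-9, so f(A) = -A^-9 * <K> = -A^8 + 2*A^4 - 3 + 5*A^-4 - 4*A^-8 + 5*A^-12 - 4*A^-16 + 2*A^-20 - A^-24.
Substitute A = t^(-1/4), i.e. A^e → t^(-e/4): V(t) = -t^6 + 2*t^5 - 4*t^4 + 5*t^3 - 4*t^2 + 5*t - 3 + 2*t^-1 - t^-2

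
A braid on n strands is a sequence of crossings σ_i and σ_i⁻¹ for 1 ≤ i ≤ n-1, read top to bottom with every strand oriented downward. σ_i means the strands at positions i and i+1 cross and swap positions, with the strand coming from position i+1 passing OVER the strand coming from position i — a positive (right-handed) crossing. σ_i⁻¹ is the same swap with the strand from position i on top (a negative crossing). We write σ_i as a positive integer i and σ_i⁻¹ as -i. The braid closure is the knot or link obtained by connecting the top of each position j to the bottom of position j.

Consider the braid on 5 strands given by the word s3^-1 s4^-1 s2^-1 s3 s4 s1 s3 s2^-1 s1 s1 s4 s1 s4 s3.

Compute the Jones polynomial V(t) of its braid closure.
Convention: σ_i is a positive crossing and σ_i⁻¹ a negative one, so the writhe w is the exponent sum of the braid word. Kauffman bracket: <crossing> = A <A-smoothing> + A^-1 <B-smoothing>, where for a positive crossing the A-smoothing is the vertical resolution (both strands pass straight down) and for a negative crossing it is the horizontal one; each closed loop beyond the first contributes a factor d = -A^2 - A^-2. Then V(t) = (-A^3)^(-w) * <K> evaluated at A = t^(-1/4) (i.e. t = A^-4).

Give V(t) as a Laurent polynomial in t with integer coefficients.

-t^9 + 3*t^8 - 4*t^7 + 5*t^6 - 6*t^5 + 5*t^4 - 4*t^3 + 3*t^2 - t + 1

Derivation:
The presented braid s3^-1 s4^-1 s2^-1 s3 s4 s1 s3 s2^-1 s1 s1 s4 s1 s4 s3 on 5 strands reduces by inverse Markov moves (closure unchanged at each step):
  Deconjugate: the word is γ·β·γ⁻¹ with γ = s3^-1 (prefix) and γ⁻¹ = s3 (suffix); strip both.
  Deconjugate: the word is γ·β·γ⁻¹ with γ = s4^-1 (prefix) and γ⁻¹ = s4 (suffix); strip both.
Reduced to β = s2^-1 s3 s4 s1 s3 s2^-1 s1 s1 s4 s1 on 5 strands, 10 crossings.
Compute on β:
Braid: s2^-1 s3 s4 s1 s3 s2^-1 s1 s1 s4 s1 on 5 strands, 10 crossings.
Writhe w = (#positive) - (#negative) = 8 - 2 = 6.
State-sum expansion of <K>. There are 2^10 = 1024 states.
For each crossing: s=0 is the vertical smoothing, s=1 horizontal. Crossing k contributes A^(sign_k * (1 - 2*s_k)); loop factor d = -A^2 - A^-2.
Tabulate the states by total A-exponent and number of loops L (A-exp: L × count):
  A^10: L=5 ×1
  A^8: L=4 ×10
  A^6: L=3 ×39, L=5 ×6
  A^4: L=2 ×68, L=4 ×51, L=6 ×1
  A^2: L=1 ×44, L=3 ×139, L=5 ×27
  A^0: L=2 ×126, L=4 ×118, L=6 ×8
  A^-2: L=1 ×11, L=3 ×140, L=5 ×58, L=7 ×1
  A^-4: L=2 ×19, L=4 ×85, L=6 ×16
  A^-6: L=3 ×15, L=5 ×28, L=7 ×2
  A^-8: L=4 ×6, L=6 ×4
  A^-10: L=5 ×1
Each group contributes A^e * Σ count * d^(L-1):
Powers of d = -A^2 - A^-2: d^2 = A^4 + 2 + A^-4; d^3 = -A^6 - 3*A^2 - 3*A^-2 - A^-6; d^4 = A^8 + 4*A^4 + 6 + 4*A^-4 + A^-8; d^5 = -A^10 - 5*A^6 - 10*A^2 - 10*A^-2 - 5*A^-6 - A^-10; d^6 = A^12 + 6*A^8 + 15*A^4 + 20 + 15*A^-4 + 6*A^-8 + A^-12.
  A^10 * (d^4) = A^18 + 4*A^14 + 6*A^10 + 4*A^6 + A^2
  A^8 * (10*d^3) = -10*A^14 - 30*A^10 - 30*A^6 - 10*A^2
  A^6 * (39*d^2 + 6*d^4) = 6*A^14 + 63*A^10 + 114*A^6 + 63*A^2 + 6*A^-2
  A^4 * (68*d + 51*d^3 + d^5) = -A^14 - 56*A^10 - 231*A^6 - 231*A^2 - 56*A^-2 - A^-6
  A^2 * (44 + 139*d^2 + 27*d^4) = 27*A^10 + 247*A^6 + 484*A^2 + 247*A^-2 + 27*A^-6
  A^0 * (126*d + 118*d^3 + 8*d^5) = -8*A^10 - 158*A^6 - 560*A^2 - 560*A^-2 - 158*A^-6 - 8*A^-10
  A^-2 * (11 + 140*d^2 + 58*d^4 + d^6) = A^10 + 64*A^6 + 387*A^2 + 659*A^-2 + 387*A^-6 + 64*A^-10 + A^-14
  A^-4 * (19*d + 85*d^3 + 16*d^5) = -16*A^6 - 165*A^2 - 434*A^-2 - 434*A^-6 - 165*A^-10 - 16*A^-14
  A^-6 * (15*d^2 + 28*d^4 + 2*d^6) = 2*A^6 + 40*A^2 + 157*A^-2 + 238*A^-6 + 157*A^-10 + 40*A^-14 + 2*A^-18
  A^-8 * (6*d^3 + 4*d^5) = -4*A^2 - 26*A^-2 - 58*A^-6 - 58*A^-10 - 26*A^-14 - 4*A^-18
  A^-10 * (d^4) = A^-2 + 4*A^-6 + 6*A^-10 + 4*A^-14 + A^-18
Summing the groups: <K> = A^18 - A^14 + 3*A^10 - 4*A^6 + 5*A^2 - 6*A^-2 + 5*A^-6 - 4*A^-10 + 3*A^-14 - A^-18
Normalise by the writhe: (-A^3)^(-w) = (-A^3)^(-6) = A^-18, so f(A) = A^-18 * <K> = 1 - A^-4 + 3*A^-8 - 4*A^-12 + 5*A^-16 - 6*A^-20 + 5*A^-24 - 4*A^-28 + 3*A^-32 - A^-36.
Substitute A = t^(-1/4), i.e. A^e → t^(-e/4): V(t) = -t^9 + 3*t^8 - 4*t^7 + 5*t^6 - 6*t^5 + 5*t^4 - 4*t^3 + 3*t^2 - t + 1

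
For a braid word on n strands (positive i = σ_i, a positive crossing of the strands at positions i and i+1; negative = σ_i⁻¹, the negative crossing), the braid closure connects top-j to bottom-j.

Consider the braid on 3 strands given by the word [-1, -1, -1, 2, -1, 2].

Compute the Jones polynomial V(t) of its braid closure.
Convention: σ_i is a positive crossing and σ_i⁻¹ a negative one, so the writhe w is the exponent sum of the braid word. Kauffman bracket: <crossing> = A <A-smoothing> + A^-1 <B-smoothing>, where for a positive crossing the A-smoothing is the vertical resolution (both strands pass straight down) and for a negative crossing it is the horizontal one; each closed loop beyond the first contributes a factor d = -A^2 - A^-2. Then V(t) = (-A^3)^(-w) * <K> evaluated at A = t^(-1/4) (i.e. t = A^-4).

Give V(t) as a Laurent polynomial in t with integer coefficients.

Braid: s1^-1 s1^-1 s1^-1 s2 s1^-1 s2 on 3 strands, 6 crossings.
Writhe w = (#positive) - (#negative) = 2 - 4 = -2.
Enumerate smoothing states for the bracket polynomial. There are 2^6 = 64 states.
Smooth each crossing (0=||, 1=⌣⌢); contribution A^(Σ sign_k(1-2s_k)) * d^(L-1).
Tabulate the states by total A-exponent and number of loops L (A-exp: L × count):
  A^6: L=5 ×1
  A^4: L=4 ×6
  A^2: L=3 ×15
  A^0: L=2 ×19, L=4 ×1
  A^-2: L=1 ×11, L=3 ×4
  A^-4: L=2 ×6
  A^-6: L=3 ×1
Each group contributes A^e * Σ count * d^(L-1):
Powers of d = -A^2 - A^-2: d^2 = A^4 + 2 + A^-4; d^3 = -A^6 - 3*A^2 - 3*A^-2 - A^-6; d^4 = A^8 + 4*A^4 + 6 + 4*A^-4 + A^-8.
  A^6 * (d^4) = A^14 + 4*A^10 + 6*A^6 + 4*A^2 + A^-2
  A^4 * (6*d^3) = -6*A^10 - 18*A^6 - 18*A^2 - 6*A^-2
  A^2 * (15*d^2) = 15*A^6 + 30*A^2 + 15*A^-2
  A^0 * (19*d + d^3) = -A^6 - 22*A^2 - 22*A^-2 - A^-6
  A^-2 * (11 + 4*d^2) = 4*A^2 + 19*A^-2 + 4*A^-6
  A^-4 * (6*d) = -6*A^-2 - 6*A^-6
  A^-6 * (d^2) = A^-2 + 2*A^-6 + A^-10
Summing the groups: <K> = A^14 - 2*A^10 + 2*A^6 - 2*A^2 + 2*A^-2 - A^-6 + A^-10
Normalise by the writhe: (-A^3)^(-w) = (-A^3)^(2) = A^6, so f(A) = A^6 * <K> = A^20 - 2*A^16 + 2*A^12 - 2*A^8 + 2*A^4 - 1 + A^-4.
Substitute A = t^(-1/4), i.e. A^e → t^(-e/4): V(t) = t - 1 + 2*t^-1 - 2*t^-2 + 2*t^-3 - 2*t^-4 + t^-5

Answer: t - 1 + 2*t^-1 - 2*t^-2 + 2*t^-3 - 2*t^-4 + t^-5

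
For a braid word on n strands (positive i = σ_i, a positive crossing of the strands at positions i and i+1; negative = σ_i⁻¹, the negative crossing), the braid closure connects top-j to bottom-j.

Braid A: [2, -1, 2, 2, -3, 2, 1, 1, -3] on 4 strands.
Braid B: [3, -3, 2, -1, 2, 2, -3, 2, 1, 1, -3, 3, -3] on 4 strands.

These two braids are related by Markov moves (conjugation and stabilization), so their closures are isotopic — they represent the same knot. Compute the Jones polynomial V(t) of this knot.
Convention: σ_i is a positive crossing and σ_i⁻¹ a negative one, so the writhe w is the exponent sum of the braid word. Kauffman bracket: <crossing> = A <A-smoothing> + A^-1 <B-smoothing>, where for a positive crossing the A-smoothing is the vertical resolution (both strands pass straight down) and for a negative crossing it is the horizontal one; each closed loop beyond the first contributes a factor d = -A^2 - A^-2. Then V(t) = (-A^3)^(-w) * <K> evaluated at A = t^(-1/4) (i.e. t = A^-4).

Markov-equivalent braids have isotopic closures, hence identical knot invariants. Strip the Markov moves from each word to reach a common short braid β, then compute V(t) once on β.
Braid A: s2 s1^-1 s2 s2 s3^-1 s2 s1 s1 s3^-1 on 4 strands has no conjugating prefix/suffix or stabilization to strip; take β = s2 s1^-1 s2 s2 s3^-1 s2 s1 s1 s3^-1.
Braid B: s3 s3^-1 s2 s1^-1 s2 s2 s3^-1 s2 s1 s1 s3^-1 s3 s3^-1 on 4 strands reduces by inverse Markov moves (closure unchanged at each step):
  Deconjugate: the word is γ·β·γ⁻¹ with γ = s3 (prefix) and γ⁻¹ = s3^-1 (suffix); strip both.
  Deconjugate: the word is γ·β·γ⁻¹ with γ = s3^-1 (prefix) and γ⁻¹ = s3 (suffix); strip both.
Reduced to β = s2 s1^-1 s2 s2 s3^-1 s2 s1 s1 s3^-1 on 4 strands, 9 crossings.
Both give the same β = s2 s1^-1 s2 s2 s3^-1 s2 s1 s1 s3^-1 on 4 strands, so one state sum suffices:
Braid: s2 s1^-1 s2 s2 s3^-1 s2 s1 s1 s3^-1 on 4 strands, 9 crossings.
Writhe w = (#positive) - (#negative) = 6 - 3 = 3.
State-sum expansion of <K>. There are 2^9 = 512 states.
For each crossing: s=0 is the vertical smoothing, s=1 horizontal. Crossing k contributes A^(sign_k * (1 - 2*s_k)); loop factor d = -A^2 - A^-2.
Tabulate the states by total A-exponent and number of loops L (A-exp: L × count):
  A^9: L=3 ×1
  A^7: L=2 ×6, L=4 ×3
  A^5: L=1 ×11, L=3 ×24, L=5 ×1
  A^3: L=2 ×68, L=4 ×16
  A^1: L=1 ×38, L=3 ×85, L=5 ×3
  A^-1: L=2 ×77, L=4 ×49
  A^-3: L=3 ×69, L=5 ×15
  A^-5: L=4 ×34, L=6 ×2
  A^-7: L=5 ×9
  A^-9: L=6 ×1
Each group contributes A^e * Σ count * d^(L-1):
Powers of d = -A^2 - A^-2: d^2 = A^4 + 2 + A^-4; d^3 = -A^6 - 3*A^2 - 3*A^-2 - A^-6; d^4 = A^8 + 4*A^4 + 6 + 4*A^-4 + A^-8; d^5 = -A^10 - 5*A^6 - 10*A^2 - 10*A^-2 - 5*A^-6 - A^-10.
  A^9 * (d^2) = A^13 + 2*A^9 + A^5
  A^7 * (6*d + 3*d^3) = -3*A^13 - 15*A^9 - 15*A^5 - 3*A
  A^5 * (11 + 24*d^2 + d^4) = A^13 + 28*A^9 + 65*A^5 + 28*A + A^-3
  A^3 * (68*d + 16*d^3) = -16*A^9 - 116*A^5 - 116*A - 16*A^-3
  A^1 * (38 + 85*d^2 + 3*d^4) = 3*A^9 + 97*A^5 + 226*A + 97*A^-3 + 3*A^-7
  A^-1 * (77*d + 49*d^3) = -49*A^5 - 224*A - 224*A^-3 - 49*A^-7
  A^-3 * (69*d^2 + 15*d^4) = 15*A^5 + 129*A + 228*A^-3 + 129*A^-7 + 15*A^-11
  A^-5 * (34*d^3 + 2*d^5) = -2*A^5 - 44*A - 122*A^-3 - 122*A^-7 - 44*A^-11 - 2*A^-15
  A^-7 * (9*d^4) = 9*A + 36*A^-3 + 54*A^-7 + 36*A^-11 + 9*A^-15
  A^-9 * (d^5) = -A - 5*A^-3 - 10*A^-7 - 10*A^-11 - 5*A^-15 - A^-19
Summing the groups: <K> = -A^13 + 2*A^9 - 4*A^5 + 4*A - 5*A^-3 + 5*A^-7 - 3*A^-11 + 2*A^-15 - A^-19
Normalise by the writhe: (-A^3)^(-w) = (-A^3)^(-3) = -A^-9, so f(A) = -A^-9 * <K> = A^4 - 2 + 4*A^-4 - 4*A^-8 + 5*A^-12 - 5*A^-16 + 3*A^-20 - 2*A^-24 + A^-28.
Substitute A = t^(-1/4), i.e. A^e → t^(-e/4): V(t) = t^7 - 2*t^6 + 3*t^5 - 5*t^4 + 5*t^3 - 4*t^2 + 4*t - 2 + t^-1

Answer: t^7 - 2*t^6 + 3*t^5 - 5*t^4 + 5*t^3 - 4*t^2 + 4*t - 2 + t^-1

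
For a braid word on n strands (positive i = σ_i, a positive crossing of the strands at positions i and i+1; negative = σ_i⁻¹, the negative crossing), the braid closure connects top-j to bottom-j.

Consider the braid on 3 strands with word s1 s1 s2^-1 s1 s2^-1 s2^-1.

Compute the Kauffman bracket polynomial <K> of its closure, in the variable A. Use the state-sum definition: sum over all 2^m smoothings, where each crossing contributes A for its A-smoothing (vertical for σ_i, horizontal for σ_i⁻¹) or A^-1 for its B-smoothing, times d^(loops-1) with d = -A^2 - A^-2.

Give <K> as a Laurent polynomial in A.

-A^12 + 2*A^8 - 2*A^4 + 3 - 2*A^-4 + 2*A^-8 - A^-12

Derivation:
Braid: s1 s1 s2^-1 s1 s2^-1 s2^-1 on 3 strands, 6 crossings.
Writhe w = (#positive) - (#negative) = 3 - 3 = 0.
Computing the Kauffman bracket via state sum. There are 2^6 = 64 states.
Smooth each crossing (0=||, 1=⌣⌢); contribution A^(Σ sign_k(1-2s_k)) * d^(L-1).
Tabulate the states by total A-exponent and number of loops L (A-exp: L × count):
  A^6: L=4 ×1
  A^4: L=3 ×6
  A^2: L=2 ×14, L=4 ×1
  A^0: L=1 ×13, L=3 ×7
  A^-2: L=2 ×14, L=4 ×1
  A^-4: L=3 ×6
  A^-6: L=4 ×1
Each group contributes A^e * Σ count * d^(L-1):
Powers of d = -A^2 - A^-2: d^2 = A^4 + 2 + A^-4; d^3 = -A^6 - 3*A^2 - 3*A^-2 - A^-6.
  A^6 * (d^3) = -A^12 - 3*A^8 - 3*A^4 - 1
  A^4 * (6*d^2) = 6*A^8 + 12*A^4 + 6
  A^2 * (14*d + d^3) = -A^8 - 17*A^4 - 17 - A^-4
  A^0 * (13 + 7*d^2) = 7*A^4 + 27 + 7*A^-4
  A^-2 * (14*d + d^3) = -A^4 - 17 - 17*A^-4 - A^-8
  A^-4 * (6*d^2) = 6 + 12*A^-4 + 6*A^-8
  A^-6 * (d^3) = -1 - 3*A^-4 - 3*A^-8 - A^-12
Summing the groups: <K> = -A^12 + 2*A^8 - 2*A^4 + 3 - 2*A^-4 + 2*A^-8 - A^-12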